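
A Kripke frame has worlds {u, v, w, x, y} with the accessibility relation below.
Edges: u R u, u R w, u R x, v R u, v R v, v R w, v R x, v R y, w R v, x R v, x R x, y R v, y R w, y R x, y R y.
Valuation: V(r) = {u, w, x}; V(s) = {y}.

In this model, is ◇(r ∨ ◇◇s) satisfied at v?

Yes

Recall that ◇ψ holds at a world iff ψ holds at some accessible world.
At v: ◇(r ∨ ◇◇s) requires r ∨ ◇◇s at some successor in {u, v, w, x, y}.
  r ∨ ◇◇s holds at u, so ◇(r ∨ ◇◇s) is true at v.
    At u: r is true, ◇◇s is false, so r ∨ ◇◇s is true.
      At u: ◇◇s requires ◇s at some successor in {u, w, x}.
        At u: ◇s is false.
        At w: ◇s is false.
        At x: ◇s is false.
      So ◇◇s is false at u.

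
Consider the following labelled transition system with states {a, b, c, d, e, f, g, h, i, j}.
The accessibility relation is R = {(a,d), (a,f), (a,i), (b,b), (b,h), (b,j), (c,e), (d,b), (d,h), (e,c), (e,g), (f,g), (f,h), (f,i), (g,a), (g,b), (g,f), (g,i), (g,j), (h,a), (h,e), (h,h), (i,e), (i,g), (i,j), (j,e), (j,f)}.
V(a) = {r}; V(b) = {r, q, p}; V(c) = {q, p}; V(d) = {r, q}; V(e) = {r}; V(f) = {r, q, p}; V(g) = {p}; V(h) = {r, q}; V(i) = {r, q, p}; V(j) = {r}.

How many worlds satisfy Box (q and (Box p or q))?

2

Let φ = Box (q and (Box p or q)). Evaluate φ at each world:
  a (successors {d, f, i}): φ is true.
  b (successors {b, h, j}): φ is false.
  c (successors {e}): φ is false.
  d (successors {b, h}): φ is true.
  e (successors {c, g}): φ is false.
  f (successors {g, h, i}): φ is false.
  g (successors {a, b, f, i, j}): φ is false.
  h (successors {a, e, h}): φ is false.
  i (successors {e, g, j}): φ is false.
  j (successors {e, f}): φ is false.
For instance, at i:
  At i: Box (q and (Box p or q)) requires q and (Box p or q) at every successor {e, g, j}.
    q and (Box p or q) fails at e, so Box (q and (Box p or q)) is false at i.
      At e: q is false, Box p or q is true, so q and (Box p or q) is false.
Satisfying worlds: {a, d}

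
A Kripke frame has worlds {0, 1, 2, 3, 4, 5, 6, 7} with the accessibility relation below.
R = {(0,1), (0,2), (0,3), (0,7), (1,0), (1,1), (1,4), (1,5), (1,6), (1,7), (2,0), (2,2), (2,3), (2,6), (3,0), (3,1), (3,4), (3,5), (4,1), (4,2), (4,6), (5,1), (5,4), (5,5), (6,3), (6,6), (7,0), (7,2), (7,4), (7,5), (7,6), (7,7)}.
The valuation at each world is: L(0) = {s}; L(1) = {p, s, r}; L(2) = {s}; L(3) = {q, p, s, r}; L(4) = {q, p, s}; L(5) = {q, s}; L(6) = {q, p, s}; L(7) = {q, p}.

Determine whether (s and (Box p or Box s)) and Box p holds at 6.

At 6: s and (Box p or Box s) is true, Box p is true, so (s and (Box p or Box s)) and Box p is true.
  At 6: s is true, Box p or Box s is true, so s and (Box p or Box s) is true.
    At 6: Box p is true, Box s is true, so Box p or Box s is true.
      At 6: Box p requires p at every successor {3, 6}.
        At 3: p is true.
        At 6: p is true.
      So Box p is true at 6.
      At 6: Box s requires s at every successor {3, 6}.
        At 3: s is true.
        At 6: s is true.
      So Box s is true at 6.
  At 6: Box p requires p at every successor {3, 6}.
    At 3: p is true.
    At 6: p is true.
  So Box p is true at 6.

Yes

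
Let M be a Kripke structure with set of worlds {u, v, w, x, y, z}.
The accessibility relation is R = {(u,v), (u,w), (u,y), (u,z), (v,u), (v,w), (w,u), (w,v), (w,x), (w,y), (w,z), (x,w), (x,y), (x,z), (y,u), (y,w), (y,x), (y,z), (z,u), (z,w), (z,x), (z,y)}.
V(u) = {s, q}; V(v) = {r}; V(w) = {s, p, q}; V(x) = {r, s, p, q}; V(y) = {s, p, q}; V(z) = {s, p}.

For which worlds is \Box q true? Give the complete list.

Let φ = \Box q. Evaluate φ at each world:
  u (successors {v, w, y, z}): φ is false.
  v (successors {u, w}): φ is true.
  w (successors {u, v, x, y, z}): φ is false.
  x (successors {w, y, z}): φ is false.
  y (successors {u, w, x, z}): φ is false.
  z (successors {u, w, x, y}): φ is true.
For instance, at y:
  At y: \Box q requires q at every successor {u, w, x, z}.
    q fails at z, so \Box q is false at y.
Satisfying worlds: {v, z}

v, z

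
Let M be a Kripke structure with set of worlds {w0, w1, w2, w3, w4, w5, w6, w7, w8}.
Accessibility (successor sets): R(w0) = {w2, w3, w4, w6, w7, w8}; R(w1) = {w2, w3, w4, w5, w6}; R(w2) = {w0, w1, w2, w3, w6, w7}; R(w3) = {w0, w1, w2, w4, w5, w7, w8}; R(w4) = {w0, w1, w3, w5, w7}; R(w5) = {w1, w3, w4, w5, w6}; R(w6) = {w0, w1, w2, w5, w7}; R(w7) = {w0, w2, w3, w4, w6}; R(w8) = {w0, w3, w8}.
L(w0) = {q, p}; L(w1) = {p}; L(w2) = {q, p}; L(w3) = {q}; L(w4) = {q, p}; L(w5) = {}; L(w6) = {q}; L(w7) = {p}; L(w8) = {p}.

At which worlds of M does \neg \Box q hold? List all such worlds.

w0, w1, w2, w3, w4, w5, w6, w8

Let φ = \neg \Box q. Evaluate φ at each world:
  w0 (successors {w2, w3, w4, w6, w7, w8}): φ is true.
  w1 (successors {w2, w3, w4, w5, w6}): φ is true.
  w2 (successors {w0, w1, w2, w3, w6, w7}): φ is true.
  w3 (successors {w0, w1, w2, w4, w5, w7, w8}): φ is true.
  w4 (successors {w0, w1, w3, w5, w7}): φ is true.
  w5 (successors {w1, w3, w4, w5, w6}): φ is true.
  w6 (successors {w0, w1, w2, w5, w7}): φ is true.
  w7 (successors {w0, w2, w3, w4, w6}): φ is false.
  w8 (successors {w0, w3, w8}): φ is true.
For instance, at w1:
  At w1: \Box q is false, so \neg \Box q is true.
    At w1: \Box q requires q at every successor {w2, w3, w4, w5, w6}.
      q fails at w5, so \Box q is false at w1.
Satisfying worlds: {w0, w1, w2, w3, w4, w5, w6, w8}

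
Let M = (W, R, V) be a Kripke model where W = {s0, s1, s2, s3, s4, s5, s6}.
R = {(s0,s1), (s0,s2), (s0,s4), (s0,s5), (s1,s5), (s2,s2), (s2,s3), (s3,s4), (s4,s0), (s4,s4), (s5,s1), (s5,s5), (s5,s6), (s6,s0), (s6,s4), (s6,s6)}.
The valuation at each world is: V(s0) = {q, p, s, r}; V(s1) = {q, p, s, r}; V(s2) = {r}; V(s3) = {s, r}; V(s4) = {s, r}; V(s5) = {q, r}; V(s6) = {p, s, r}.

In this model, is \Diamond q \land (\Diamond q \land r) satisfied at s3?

No

Recall that \Diamond ψ holds at a world iff ψ holds at some accessible world.
At s3: \Diamond q is false, \Diamond q \land r is false, so \Diamond q \land (\Diamond q \land r) is false.
  At s3: \Diamond q requires q at some successor in {s4}.
    At s4: q is false.
  So \Diamond q is false at s3.
  At s3: \Diamond q is false, r is true, so \Diamond q \land r is false.
    At s3: \Diamond q requires q at some successor in {s4}.
      At s4: q is false.
    So \Diamond q is false at s3.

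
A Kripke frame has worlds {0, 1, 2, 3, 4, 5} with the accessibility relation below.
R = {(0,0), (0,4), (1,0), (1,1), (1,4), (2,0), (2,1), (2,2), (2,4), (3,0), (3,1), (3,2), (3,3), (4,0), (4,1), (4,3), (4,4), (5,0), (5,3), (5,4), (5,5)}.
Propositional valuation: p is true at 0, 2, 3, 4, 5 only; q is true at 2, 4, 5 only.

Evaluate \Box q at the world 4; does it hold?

Recall that \Box ψ holds at a world iff ψ holds at every accessible world, and \Diamond ψ holds iff ψ holds at some accessible world.
At 4: \Box q requires q at every successor {0, 1, 3, 4}.
  q fails at 0, so \Box q is false at 4.

No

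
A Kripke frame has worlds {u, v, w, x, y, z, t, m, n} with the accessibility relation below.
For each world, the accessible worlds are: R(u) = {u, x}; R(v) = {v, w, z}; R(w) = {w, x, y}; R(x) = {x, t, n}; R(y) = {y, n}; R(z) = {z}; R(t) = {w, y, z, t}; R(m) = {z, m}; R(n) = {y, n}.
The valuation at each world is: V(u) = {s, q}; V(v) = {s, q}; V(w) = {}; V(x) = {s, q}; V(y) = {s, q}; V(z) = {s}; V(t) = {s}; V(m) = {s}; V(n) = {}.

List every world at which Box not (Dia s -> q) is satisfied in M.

Let φ = Box not (Dia s -> q). Evaluate φ at each world:
  u (successors {u, x}): φ is false.
  v (successors {v, w, z}): φ is false.
  w (successors {w, x, y}): φ is false.
  x (successors {x, t, n}): φ is false.
  y (successors {y, n}): φ is false.
  z (successors {z}): φ is true.
  t (successors {w, y, z, t}): φ is false.
  m (successors {z, m}): φ is true.
  n (successors {y, n}): φ is false.
For instance, at y:
  At y: Box not (Dia s -> q) requires not (Dia s -> q) at every successor {y, n}.
    not (Dia s -> q) fails at y, so Box not (Dia s -> q) is false at y.
      At y: Dia s -> q is true, so not (Dia s -> q) is false.
Satisfying worlds: {z, m}

z, m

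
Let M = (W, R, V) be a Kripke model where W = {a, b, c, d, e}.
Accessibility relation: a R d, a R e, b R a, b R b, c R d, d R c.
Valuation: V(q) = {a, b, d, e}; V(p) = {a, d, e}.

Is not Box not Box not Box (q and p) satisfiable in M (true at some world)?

Yes

Let φ = not Box not Box not Box (q and p). Evaluate φ at each world:
  a (successors {d, e}): φ is true.
  b (successors {a, b}): φ is false.
  c (successors {d}): φ is false.
  d (successors {c}): φ is true.
  e (successors ∅): φ is false.
Detail at a (witness):
  At a: Box not Box not Box (q and p) is false, so not Box not Box not Box (q and p) is true.
    At a: Box not Box not Box (q and p) requires not Box not Box (q and p) at every successor {d, e}.
      not Box not Box (q and p) fails at e, so Box not Box not Box (q and p) is false at a.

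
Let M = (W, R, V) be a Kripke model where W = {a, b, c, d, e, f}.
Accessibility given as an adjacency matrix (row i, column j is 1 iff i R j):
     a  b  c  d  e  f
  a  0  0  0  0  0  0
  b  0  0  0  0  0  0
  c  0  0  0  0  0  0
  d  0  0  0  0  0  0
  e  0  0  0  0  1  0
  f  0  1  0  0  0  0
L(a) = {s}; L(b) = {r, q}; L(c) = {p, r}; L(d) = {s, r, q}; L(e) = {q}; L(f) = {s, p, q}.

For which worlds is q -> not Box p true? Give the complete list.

a, c, e, f

Recall that Box ψ holds at a world iff ψ holds at every accessible world, and Dia ψ holds iff ψ holds at some accessible world.
Let φ = q -> not Box p. Evaluate φ at each world:
  a (successors ∅): φ is true.
  b (successors ∅): φ is false.
  c (successors ∅): φ is true.
  d (successors ∅): φ is false.
  e (successors {e}): φ is true.
  f (successors {b}): φ is true.
For instance, at f:
  At f: q is true, not Box p is true, so q -> not Box p is true.
    At f: Box p is false, so not Box p is true.
      At f: Box p requires p at every successor {b}.
        p fails at b, so Box p is false at f.
Satisfying worlds: {a, c, e, f}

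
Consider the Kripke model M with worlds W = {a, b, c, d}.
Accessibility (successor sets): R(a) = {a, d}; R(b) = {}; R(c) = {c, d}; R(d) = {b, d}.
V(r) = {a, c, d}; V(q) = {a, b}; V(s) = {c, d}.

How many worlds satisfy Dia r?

3

Recall that Dia ψ holds at a world iff ψ holds at some accessible world.
Let φ = Dia r. Evaluate φ at each world:
  a (successors {a, d}): φ is true.
  b (successors ∅): φ is false.
  c (successors {c, d}): φ is true.
  d (successors {b, d}): φ is true.
For instance, at c:
  At c: Dia r requires r at some successor in {c, d}.
    r holds at c, so Dia r is true at c.
Satisfying worlds: {a, c, d}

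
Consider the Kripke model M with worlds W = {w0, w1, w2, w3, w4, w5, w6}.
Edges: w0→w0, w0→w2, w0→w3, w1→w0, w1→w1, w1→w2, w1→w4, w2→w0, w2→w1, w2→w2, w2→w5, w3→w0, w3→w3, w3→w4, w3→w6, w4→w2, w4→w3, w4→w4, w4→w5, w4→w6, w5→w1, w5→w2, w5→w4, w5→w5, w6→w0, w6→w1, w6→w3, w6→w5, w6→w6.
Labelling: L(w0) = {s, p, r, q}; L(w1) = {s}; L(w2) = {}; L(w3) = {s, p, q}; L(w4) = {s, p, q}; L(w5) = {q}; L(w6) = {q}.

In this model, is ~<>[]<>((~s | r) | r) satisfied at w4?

Recall that []ψ holds at a world iff ψ holds at every accessible world, and <>ψ holds iff ψ holds at some accessible world.
At w4: <>[]<>((~s | r) | r) is true, so ~<>[]<>((~s | r) | r) is false.
  At w4: <>[]<>((~s | r) | r) requires []<>((~s | r) | r) at some successor in {w2, w3, w4, w5, w6}.
    []<>((~s | r) | r) holds at w2, so <>[]<>((~s | r) | r) is true at w4.
      At w2: []<>((~s | r) | r) requires <>((~s | r) | r) at every successor {w0, w1, w2, w5}.
        At w0: <>((~s | r) | r) is true.
        At w1: <>((~s | r) | r) is true.
        At w2: <>((~s | r) | r) is true.
        At w5: <>((~s | r) | r) is true.
      So []<>((~s | r) | r) is true at w2.

No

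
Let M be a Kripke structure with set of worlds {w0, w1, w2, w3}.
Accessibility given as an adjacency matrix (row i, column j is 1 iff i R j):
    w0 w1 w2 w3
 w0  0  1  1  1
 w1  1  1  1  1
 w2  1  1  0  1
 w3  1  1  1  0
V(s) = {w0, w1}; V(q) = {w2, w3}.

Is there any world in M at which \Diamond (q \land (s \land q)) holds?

Recall that \Diamond ψ holds at a world iff ψ holds at some accessible world.
Let φ = \Diamond (q \land (s \land q)). Evaluate φ at each world:
  w0 (successors {w1, w2, w3}): φ is false.
  w1 (successors {w0, w1, w2, w3}): φ is false.
  w2 (successors {w0, w1, w3}): φ is false.
  w3 (successors {w0, w1, w2}): φ is false.
For instance, at w0:
  At w0: \Diamond (q \land (s \land q)) requires q \land (s \land q) at some successor in {w1, w2, w3}.
    At w1: q \land (s \land q) is false.
    At w2: q \land (s \land q) is false.
    At w3: q \land (s \land q) is false.
  So \Diamond (q \land (s \land q)) is false at w0.

No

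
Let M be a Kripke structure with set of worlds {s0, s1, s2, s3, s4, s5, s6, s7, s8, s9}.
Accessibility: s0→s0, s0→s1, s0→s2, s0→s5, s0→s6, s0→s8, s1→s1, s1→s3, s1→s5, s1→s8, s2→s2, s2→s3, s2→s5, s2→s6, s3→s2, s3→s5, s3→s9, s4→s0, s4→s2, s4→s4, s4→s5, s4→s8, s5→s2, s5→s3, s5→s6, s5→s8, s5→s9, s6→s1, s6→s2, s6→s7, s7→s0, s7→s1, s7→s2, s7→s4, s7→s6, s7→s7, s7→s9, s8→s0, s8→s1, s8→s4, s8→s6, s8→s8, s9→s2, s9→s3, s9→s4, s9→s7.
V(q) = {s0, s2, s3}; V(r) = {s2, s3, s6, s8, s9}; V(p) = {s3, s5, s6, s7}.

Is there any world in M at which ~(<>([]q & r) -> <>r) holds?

No

Let φ = ~(<>([]q & r) -> <>r). Evaluate φ at each world:
  s0 (successors {s0, s1, s2, s5, s6, s8}): φ is false.
  s1 (successors {s1, s3, s5, s8}): φ is false.
  s2 (successors {s2, s3, s5, s6}): φ is false.
  s3 (successors {s2, s5, s9}): φ is false.
  s4 (successors {s0, s2, s4, s5, s8}): φ is false.
  s5 (successors {s2, s3, s6, s8, s9}): φ is false.
  s6 (successors {s1, s2, s7}): φ is false.
  s7 (successors {s0, s1, s2, s4, s6, s7, s9}): φ is false.
  s8 (successors {s0, s1, s4, s6, s8}): φ is false.
  s9 (successors {s2, s3, s4, s7}): φ is false.
For instance, at s6:
  At s6: <>([]q & r) -> <>r is true, so ~(<>([]q & r) -> <>r) is false.
    At s6: <>([]q & r) is false, <>r is true, so <>([]q & r) -> <>r is true.
      At s6: <>([]q & r) requires []q & r at some successor in {s1, s2, s7}.
        At s1: []q & r is false.
        At s2: []q & r is false.
        At s7: []q & r is false.
      So <>([]q & r) is false at s6.
      At s6: <>r requires r at some successor in {s1, s2, s7}.
        r holds at s2, so <>r is true at s6.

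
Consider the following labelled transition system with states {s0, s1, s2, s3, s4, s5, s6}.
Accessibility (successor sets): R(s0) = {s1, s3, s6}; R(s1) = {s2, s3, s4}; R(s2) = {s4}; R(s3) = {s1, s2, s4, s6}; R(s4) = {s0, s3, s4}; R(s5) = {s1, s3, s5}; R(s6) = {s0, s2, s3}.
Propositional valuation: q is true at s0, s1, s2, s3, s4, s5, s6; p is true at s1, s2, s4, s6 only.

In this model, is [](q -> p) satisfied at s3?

At s3: [](q -> p) requires q -> p at every successor {s1, s2, s4, s6}.
  At s1: q -> p is true.
  At s2: q -> p is true.
  At s4: q -> p is true.
  At s6: q -> p is true.
So [](q -> p) is true at s3.

Yes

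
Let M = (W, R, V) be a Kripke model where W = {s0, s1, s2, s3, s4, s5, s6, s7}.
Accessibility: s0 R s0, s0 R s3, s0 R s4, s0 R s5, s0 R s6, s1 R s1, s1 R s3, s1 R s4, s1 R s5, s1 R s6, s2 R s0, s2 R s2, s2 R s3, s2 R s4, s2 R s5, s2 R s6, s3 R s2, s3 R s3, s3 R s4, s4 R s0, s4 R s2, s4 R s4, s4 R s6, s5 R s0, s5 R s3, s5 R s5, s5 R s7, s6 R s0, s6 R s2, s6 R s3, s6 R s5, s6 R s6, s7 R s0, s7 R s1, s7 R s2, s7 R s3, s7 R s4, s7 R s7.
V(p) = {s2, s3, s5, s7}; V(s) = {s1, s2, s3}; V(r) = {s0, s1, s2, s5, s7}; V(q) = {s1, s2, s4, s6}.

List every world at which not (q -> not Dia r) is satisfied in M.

s1, s2, s4, s6

Let φ = not (q -> not Dia r). Evaluate φ at each world:
  s0 (successors {s0, s3, s4, s5, s6}): φ is false.
  s1 (successors {s1, s3, s4, s5, s6}): φ is true.
  s2 (successors {s0, s2, s3, s4, s5, s6}): φ is true.
  s3 (successors {s2, s3, s4}): φ is false.
  s4 (successors {s0, s2, s4, s6}): φ is true.
  s5 (successors {s0, s3, s5, s7}): φ is false.
  s6 (successors {s0, s2, s3, s5, s6}): φ is true.
  s7 (successors {s0, s1, s2, s3, s4, s7}): φ is false.
For instance, at s5:
  At s5: q -> not Dia r is true, so not (q -> not Dia r) is false.
    At s5: q is false, not Dia r is false, so q -> not Dia r is true.
      At s5: Dia r is true, so not Dia r is false.
Satisfying worlds: {s1, s2, s4, s6}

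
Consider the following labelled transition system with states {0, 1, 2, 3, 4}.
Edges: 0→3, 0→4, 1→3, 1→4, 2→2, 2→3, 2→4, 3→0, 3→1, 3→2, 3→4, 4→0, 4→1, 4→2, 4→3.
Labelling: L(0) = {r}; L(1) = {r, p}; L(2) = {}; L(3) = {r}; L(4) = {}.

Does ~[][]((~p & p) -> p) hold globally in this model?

Let φ = ~[][]((~p & p) -> p). Evaluate φ at each world:
  0 (successors {3, 4}): φ is false.
  1 (successors {3, 4}): φ is false.
  2 (successors {2, 3, 4}): φ is false.
  3 (successors {0, 1, 2, 4}): φ is false.
  4 (successors {0, 1, 2, 3}): φ is false.
Detail at 0 (counterexample):
  At 0: [][]((~p & p) -> p) is true, so ~[][]((~p & p) -> p) is false.
    At 0: [][]((~p & p) -> p) requires []((~p & p) -> p) at every successor {3, 4}.
      At 3: []((~p & p) -> p) is true.
      At 4: []((~p & p) -> p) is true.
    So [][]((~p & p) -> p) is true at 0.

No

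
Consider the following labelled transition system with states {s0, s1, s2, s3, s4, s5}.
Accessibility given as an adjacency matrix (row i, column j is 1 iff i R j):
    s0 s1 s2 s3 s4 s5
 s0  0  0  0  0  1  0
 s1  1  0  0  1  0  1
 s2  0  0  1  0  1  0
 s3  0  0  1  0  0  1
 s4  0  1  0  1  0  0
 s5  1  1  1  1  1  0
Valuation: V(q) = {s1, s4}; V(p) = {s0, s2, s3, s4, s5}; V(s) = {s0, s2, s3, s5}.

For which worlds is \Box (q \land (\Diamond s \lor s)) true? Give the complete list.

s0

Let φ = \Box (q \land (\Diamond s \lor s)). Evaluate φ at each world:
  s0 (successors {s4}): φ is true.
  s1 (successors {s0, s3, s5}): φ is false.
  s2 (successors {s2, s4}): φ is false.
  s3 (successors {s2, s5}): φ is false.
  s4 (successors {s1, s3}): φ is false.
  s5 (successors {s0, s1, s2, s3, s4}): φ is false.
For instance, at s1:
  At s1: \Box (q \land (\Diamond s \lor s)) requires q \land (\Diamond s \lor s) at every successor {s0, s3, s5}.
    q \land (\Diamond s \lor s) fails at s0, so \Box (q \land (\Diamond s \lor s)) is false at s1.
      At s0: q is false, \Diamond s \lor s is true, so q \land (\Diamond s \lor s) is false.
Satisfying worlds: {s0}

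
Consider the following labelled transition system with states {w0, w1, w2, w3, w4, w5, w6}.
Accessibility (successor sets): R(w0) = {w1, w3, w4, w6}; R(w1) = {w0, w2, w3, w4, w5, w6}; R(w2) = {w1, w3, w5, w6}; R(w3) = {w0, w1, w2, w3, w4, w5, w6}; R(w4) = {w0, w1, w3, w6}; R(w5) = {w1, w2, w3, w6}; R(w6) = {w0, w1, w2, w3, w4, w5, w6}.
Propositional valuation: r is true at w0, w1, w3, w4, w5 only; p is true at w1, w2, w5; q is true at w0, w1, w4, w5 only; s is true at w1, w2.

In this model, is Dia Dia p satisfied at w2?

Yes

Recall that Dia ψ holds at a world iff ψ holds at some accessible world.
At w2: Dia Dia p requires Dia p at some successor in {w1, w3, w5, w6}.
  Dia p holds at w1, so Dia Dia p is true at w2.
    At w1: Dia p requires p at some successor in {w0, w2, w3, w4, w5, w6}.
      p holds at w2, so Dia p is true at w1.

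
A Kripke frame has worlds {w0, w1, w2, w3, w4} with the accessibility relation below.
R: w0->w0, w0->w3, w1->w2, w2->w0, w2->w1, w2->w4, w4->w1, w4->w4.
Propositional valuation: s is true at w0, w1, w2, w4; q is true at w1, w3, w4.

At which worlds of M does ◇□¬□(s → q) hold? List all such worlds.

w0, w2, w4

Recall that □ψ holds at a world iff ψ holds at every accessible world, and ◇ψ holds iff ψ holds at some accessible world.
Let φ = ◇□¬□(s → q). Evaluate φ at each world:
  w0 (successors {w0, w3}): φ is true.
  w1 (successors {w2}): φ is false.
  w2 (successors {w0, w1, w4}): φ is true.
  w3 (successors ∅): φ is false.
  w4 (successors {w1, w4}): φ is true.
For instance, at w0:
  At w0: ◇□¬□(s → q) requires □¬□(s → q) at some successor in {w0, w3}.
    □¬□(s → q) holds at w3, so ◇□¬□(s → q) is true at w0.
      At w3: no accessible worlds, so □¬□(s → q) holds vacuously.
Satisfying worlds: {w0, w2, w4}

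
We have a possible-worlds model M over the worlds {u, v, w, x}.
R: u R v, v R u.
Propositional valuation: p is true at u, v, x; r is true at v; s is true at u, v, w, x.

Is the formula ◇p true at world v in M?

At v: ◇p requires p at some successor in {u}.
  p holds at u, so ◇p is true at v.

Yes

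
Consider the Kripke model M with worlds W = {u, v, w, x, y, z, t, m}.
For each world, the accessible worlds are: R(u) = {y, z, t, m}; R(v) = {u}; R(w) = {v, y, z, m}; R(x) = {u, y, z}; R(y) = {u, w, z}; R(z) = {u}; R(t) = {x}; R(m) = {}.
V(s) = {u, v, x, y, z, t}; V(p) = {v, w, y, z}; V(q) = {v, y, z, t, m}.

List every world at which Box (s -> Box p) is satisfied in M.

m

Let φ = Box (s -> Box p). Evaluate φ at each world:
  u (successors {y, z, t, m}): φ is false.
  v (successors {u}): φ is false.
  w (successors {v, y, z, m}): φ is false.
  x (successors {u, y, z}): φ is false.
  y (successors {u, w, z}): φ is false.
  z (successors {u}): φ is false.
  t (successors {x}): φ is false.
  m (successors ∅): φ is true.
For instance, at x:
  At x: Box (s -> Box p) requires s -> Box p at every successor {u, y, z}.
    s -> Box p fails at u, so Box (s -> Box p) is false at x.
      At u: s is true, Box p is false, so s -> Box p is false.
Satisfying worlds: {m}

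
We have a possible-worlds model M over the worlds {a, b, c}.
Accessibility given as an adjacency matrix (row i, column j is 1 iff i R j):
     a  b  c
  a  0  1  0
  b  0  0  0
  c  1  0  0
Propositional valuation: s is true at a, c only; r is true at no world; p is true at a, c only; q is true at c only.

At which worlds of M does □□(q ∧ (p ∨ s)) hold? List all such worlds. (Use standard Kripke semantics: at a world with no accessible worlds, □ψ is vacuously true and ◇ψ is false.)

Let φ = □□(q ∧ (p ∨ s)). Evaluate φ at each world:
  a (successors {b}): φ is true.
  b (successors ∅): φ is true.
  c (successors {a}): φ is false.
For instance, at c:
  At c: □□(q ∧ (p ∨ s)) requires □(q ∧ (p ∨ s)) at every successor {a}.
    □(q ∧ (p ∨ s)) fails at a, so □□(q ∧ (p ∨ s)) is false at c.
      At a: □(q ∧ (p ∨ s)) requires q ∧ (p ∨ s) at every successor {b}.
        q ∧ (p ∨ s) fails at b, so □(q ∧ (p ∨ s)) is false at a.
Satisfying worlds: {a, b}

a, b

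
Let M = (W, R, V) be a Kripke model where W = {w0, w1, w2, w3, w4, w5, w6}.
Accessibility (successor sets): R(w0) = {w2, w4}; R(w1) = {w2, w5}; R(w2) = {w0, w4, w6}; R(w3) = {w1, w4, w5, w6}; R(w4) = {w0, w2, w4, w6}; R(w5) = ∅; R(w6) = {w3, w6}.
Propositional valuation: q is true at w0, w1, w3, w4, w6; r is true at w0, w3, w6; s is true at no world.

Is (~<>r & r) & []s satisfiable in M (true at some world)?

No

Let φ = (~<>r & r) & []s. Evaluate φ at each world:
  w0 (successors {w2, w4}): φ is false.
  w1 (successors {w2, w5}): φ is false.
  w2 (successors {w0, w4, w6}): φ is false.
  w3 (successors {w1, w4, w5, w6}): φ is false.
  w4 (successors {w0, w2, w4, w6}): φ is false.
  w5 (successors ∅): φ is false.
  w6 (successors {w3, w6}): φ is false.
For instance, at w1:
  At w1: ~<>r & r is false, []s is false, so (~<>r & r) & []s is false.
    At w1: ~<>r is true, r is false, so ~<>r & r is false.
      At w1: <>r is false, so ~<>r is true.
    At w1: []s requires s at every successor {w2, w5}.
      s fails at w2, so []s is false at w1.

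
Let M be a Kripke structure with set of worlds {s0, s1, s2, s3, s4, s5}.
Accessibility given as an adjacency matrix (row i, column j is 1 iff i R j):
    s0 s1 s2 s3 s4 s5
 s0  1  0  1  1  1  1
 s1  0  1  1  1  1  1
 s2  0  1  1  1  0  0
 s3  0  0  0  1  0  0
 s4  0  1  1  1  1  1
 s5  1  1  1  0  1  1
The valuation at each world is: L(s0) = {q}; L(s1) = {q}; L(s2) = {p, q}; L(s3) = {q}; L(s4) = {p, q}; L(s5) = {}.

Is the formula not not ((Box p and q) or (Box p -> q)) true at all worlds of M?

Let φ = not not ((Box p and q) or (Box p -> q)). Evaluate φ at each world:
  s0 (successors {s0, s2, s3, s4, s5}): φ is true.
  s1 (successors {s1, s2, s3, s4, s5}): φ is true.
  s2 (successors {s1, s2, s3}): φ is true.
  s3 (successors {s3}): φ is true.
  s4 (successors {s1, s2, s3, s4, s5}): φ is true.
  s5 (successors {s0, s1, s2, s4, s5}): φ is true.
For instance, at s4:
  At s4: not ((Box p and q) or (Box p -> q)) is false, so not not ((Box p and q) or (Box p -> q)) is true.
    At s4: (Box p and q) or (Box p -> q) is true, so not ((Box p and q) or (Box p -> q)) is false.
      At s4: Box p and q is false, Box p -> q is true, so (Box p and q) or (Box p -> q) is true.

Yes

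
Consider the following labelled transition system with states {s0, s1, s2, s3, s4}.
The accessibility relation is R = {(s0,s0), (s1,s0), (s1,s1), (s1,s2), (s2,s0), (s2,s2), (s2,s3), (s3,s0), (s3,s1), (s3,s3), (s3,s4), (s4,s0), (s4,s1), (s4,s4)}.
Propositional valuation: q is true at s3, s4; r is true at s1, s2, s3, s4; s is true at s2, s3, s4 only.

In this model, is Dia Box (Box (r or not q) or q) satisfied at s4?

Yes

At s4: Dia Box (Box (r or not q) or q) requires Box (Box (r or not q) or q) at some successor in {s0, s1, s4}.
  Box (Box (r or not q) or q) holds at s0, so Dia Box (Box (r or not q) or q) is true at s4.
    At s0: Box (Box (r or not q) or q) requires Box (r or not q) or q at every successor {s0}.
      At s0: Box (r or not q) or q is true.
    So Box (Box (r or not q) or q) is true at s0.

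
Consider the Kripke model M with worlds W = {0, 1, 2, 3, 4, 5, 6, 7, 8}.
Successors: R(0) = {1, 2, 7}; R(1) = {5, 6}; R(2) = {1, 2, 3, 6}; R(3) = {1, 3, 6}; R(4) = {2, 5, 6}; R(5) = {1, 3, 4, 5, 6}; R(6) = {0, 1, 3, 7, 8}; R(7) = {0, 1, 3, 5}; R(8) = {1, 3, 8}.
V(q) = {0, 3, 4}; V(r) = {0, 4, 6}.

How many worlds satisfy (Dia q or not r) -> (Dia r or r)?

Let φ = (Dia q or not r) -> (Dia r or r). Evaluate φ at each world:
  0 (successors {1, 2, 7}): φ is true.
  1 (successors {5, 6}): φ is true.
  2 (successors {1, 2, 3, 6}): φ is true.
  3 (successors {1, 3, 6}): φ is true.
  4 (successors {2, 5, 6}): φ is true.
  5 (successors {1, 3, 4, 5, 6}): φ is true.
  6 (successors {0, 1, 3, 7, 8}): φ is true.
  7 (successors {0, 1, 3, 5}): φ is true.
  8 (successors {1, 3, 8}): φ is false.
For instance, at 1:
  At 1: Dia q or not r is true, Dia r or r is true, so (Dia q or not r) -> (Dia r or r) is true.
    At 1: Dia q is false, not r is true, so Dia q or not r is true.
      At 1: Dia q requires q at some successor in {5, 6}.
        At 5: q is false.
        At 6: q is false.
      So Dia q is false at 1.
    At 1: Dia r is true, r is false, so Dia r or r is true.
      At 1: Dia r requires r at some successor in {5, 6}.
        r holds at 6, so Dia r is true at 1.
Satisfying worlds: {0, 1, 2, 3, 4, 5, 6, 7}

8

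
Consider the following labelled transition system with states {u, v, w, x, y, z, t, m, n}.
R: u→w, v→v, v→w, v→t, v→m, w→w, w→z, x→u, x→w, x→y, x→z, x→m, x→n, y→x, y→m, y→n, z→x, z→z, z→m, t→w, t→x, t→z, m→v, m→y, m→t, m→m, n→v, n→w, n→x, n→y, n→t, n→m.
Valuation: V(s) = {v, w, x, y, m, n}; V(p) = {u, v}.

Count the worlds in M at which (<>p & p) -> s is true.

9

Recall that <>ψ holds at a world iff ψ holds at some accessible world.
Let φ = (<>p & p) -> s. Evaluate φ at each world:
  u (successors {w}): φ is true.
  v (successors {v, w, t, m}): φ is true.
  w (successors {w, z}): φ is true.
  x (successors {u, w, y, z, m, n}): φ is true.
  y (successors {x, m, n}): φ is true.
  z (successors {x, z, m}): φ is true.
  t (successors {w, x, z}): φ is true.
  m (successors {v, y, t, m}): φ is true.
  n (successors {v, w, x, y, t, m}): φ is true.
For instance, at z:
  At z: <>p & p is false, s is false, so (<>p & p) -> s is true.
    At z: <>p is false, p is false, so <>p & p is false.
      At z: <>p requires p at some successor in {x, z, m}.
        At x: p is false.
        At z: p is false.
        At m: p is false.
      So <>p is false at z.
Satisfying worlds: {u, v, w, x, y, z, t, m, n}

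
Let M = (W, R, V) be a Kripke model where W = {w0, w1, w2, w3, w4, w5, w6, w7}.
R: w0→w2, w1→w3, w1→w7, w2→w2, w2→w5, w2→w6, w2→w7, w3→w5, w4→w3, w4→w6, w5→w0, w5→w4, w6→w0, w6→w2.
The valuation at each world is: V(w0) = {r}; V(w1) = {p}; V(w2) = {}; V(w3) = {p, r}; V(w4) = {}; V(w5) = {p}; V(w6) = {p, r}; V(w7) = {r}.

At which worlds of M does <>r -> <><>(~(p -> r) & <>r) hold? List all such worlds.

Recall that <>ψ holds at a world iff ψ holds at some accessible world.
Let φ = <>r -> <><>(~(p -> r) & <>r). Evaluate φ at each world:
  w0 (successors {w2}): φ is true.
  w1 (successors {w3, w7}): φ is true.
  w2 (successors {w2, w5, w6, w7}): φ is true.
  w3 (successors {w5}): φ is true.
  w4 (successors {w3, w6}): φ is true.
  w5 (successors {w0, w4}): φ is false.
  w6 (successors {w0, w2}): φ is true.
  w7 (successors ∅): φ is true.
For instance, at w6:
  At w6: <>r is true, <><>(~(p -> r) & <>r) is true, so <>r -> <><>(~(p -> r) & <>r) is true.
    At w6: <>r requires r at some successor in {w0, w2}.
      r holds at w0, so <>r is true at w6.
    At w6: <><>(~(p -> r) & <>r) requires <>(~(p -> r) & <>r) at some successor in {w0, w2}.
      <>(~(p -> r) & <>r) holds at w2, so <><>(~(p -> r) & <>r) is true at w6.
Satisfying worlds: {w0, w1, w2, w3, w4, w6, w7}

w0, w1, w2, w3, w4, w6, w7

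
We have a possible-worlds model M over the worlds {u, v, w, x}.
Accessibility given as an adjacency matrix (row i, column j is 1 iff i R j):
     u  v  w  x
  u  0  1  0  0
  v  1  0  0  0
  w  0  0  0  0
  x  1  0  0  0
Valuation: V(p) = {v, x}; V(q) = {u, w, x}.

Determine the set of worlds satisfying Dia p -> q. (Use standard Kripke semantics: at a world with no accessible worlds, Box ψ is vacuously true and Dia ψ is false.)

u, v, w, x

Recall that Dia ψ holds at a world iff ψ holds at some accessible world.
Let φ = Dia p -> q. Evaluate φ at each world:
  u (successors {v}): φ is true.
  v (successors {u}): φ is true.
  w (successors ∅): φ is true.
  x (successors {u}): φ is true.
For instance, at x:
  At x: Dia p is false, q is true, so Dia p -> q is true.
    At x: Dia p requires p at some successor in {u}.
      At u: p is false.
    So Dia p is false at x.
Satisfying worlds: {u, v, w, x}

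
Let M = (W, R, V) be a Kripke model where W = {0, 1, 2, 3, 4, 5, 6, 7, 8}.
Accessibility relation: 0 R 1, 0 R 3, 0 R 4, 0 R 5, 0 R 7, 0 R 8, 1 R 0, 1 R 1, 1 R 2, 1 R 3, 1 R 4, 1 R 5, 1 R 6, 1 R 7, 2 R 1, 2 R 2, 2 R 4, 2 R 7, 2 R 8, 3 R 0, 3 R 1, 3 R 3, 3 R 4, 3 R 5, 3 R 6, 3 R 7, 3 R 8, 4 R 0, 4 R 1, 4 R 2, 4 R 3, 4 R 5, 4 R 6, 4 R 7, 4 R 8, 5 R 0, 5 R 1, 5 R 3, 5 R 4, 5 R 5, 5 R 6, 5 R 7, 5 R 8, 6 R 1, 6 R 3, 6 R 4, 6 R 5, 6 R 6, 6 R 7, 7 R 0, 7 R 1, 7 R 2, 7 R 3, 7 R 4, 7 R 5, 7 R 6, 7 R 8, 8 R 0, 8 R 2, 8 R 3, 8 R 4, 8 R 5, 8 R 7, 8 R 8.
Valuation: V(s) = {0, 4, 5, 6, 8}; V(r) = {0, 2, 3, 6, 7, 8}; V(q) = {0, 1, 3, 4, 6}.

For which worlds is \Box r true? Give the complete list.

none

Let φ = \Box r. Evaluate φ at each world:
  0 (successors {1, 3, 4, 5, 7, 8}): φ is false.
  1 (successors {0, 1, 2, 3, 4, 5, 6, 7}): φ is false.
  2 (successors {1, 2, 4, 7, 8}): φ is false.
  3 (successors {0, 1, 3, 4, 5, 6, 7, 8}): φ is false.
  4 (successors {0, 1, 2, 3, 5, 6, 7, 8}): φ is false.
  5 (successors {0, 1, 3, 4, 5, 6, 7, 8}): φ is false.
  6 (successors {1, 3, 4, 5, 6, 7}): φ is false.
  7 (successors {0, 1, 2, 3, 4, 5, 6, 8}): φ is false.
  8 (successors {0, 2, 3, 4, 5, 7, 8}): φ is false.
For instance, at 0:
  At 0: \Box r requires r at every successor {1, 3, 4, 5, 7, 8}.
    r fails at 1, so \Box r is false at 0.
Satisfying worlds: none.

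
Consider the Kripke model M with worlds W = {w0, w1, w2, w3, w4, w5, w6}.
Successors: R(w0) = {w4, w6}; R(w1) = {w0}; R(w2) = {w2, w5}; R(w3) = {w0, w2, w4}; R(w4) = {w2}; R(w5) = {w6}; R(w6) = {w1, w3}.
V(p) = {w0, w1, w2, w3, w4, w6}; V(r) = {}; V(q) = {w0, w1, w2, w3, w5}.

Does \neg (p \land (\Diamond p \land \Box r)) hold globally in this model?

Let φ = \neg (p \land (\Diamond p \land \Box r)). Evaluate φ at each world:
  w0 (successors {w4, w6}): φ is true.
  w1 (successors {w0}): φ is true.
  w2 (successors {w2, w5}): φ is true.
  w3 (successors {w0, w2, w4}): φ is true.
  w4 (successors {w2}): φ is true.
  w5 (successors {w6}): φ is true.
  w6 (successors {w1, w3}): φ is true.
For instance, at w3:
  At w3: p \land (\Diamond p \land \Box r) is false, so \neg (p \land (\Diamond p \land \Box r)) is true.
    At w3: p is true, \Diamond p \land \Box r is false, so p \land (\Diamond p \land \Box r) is false.
      At w3: \Diamond p is true, \Box r is false, so \Diamond p \land \Box r is false.

Yes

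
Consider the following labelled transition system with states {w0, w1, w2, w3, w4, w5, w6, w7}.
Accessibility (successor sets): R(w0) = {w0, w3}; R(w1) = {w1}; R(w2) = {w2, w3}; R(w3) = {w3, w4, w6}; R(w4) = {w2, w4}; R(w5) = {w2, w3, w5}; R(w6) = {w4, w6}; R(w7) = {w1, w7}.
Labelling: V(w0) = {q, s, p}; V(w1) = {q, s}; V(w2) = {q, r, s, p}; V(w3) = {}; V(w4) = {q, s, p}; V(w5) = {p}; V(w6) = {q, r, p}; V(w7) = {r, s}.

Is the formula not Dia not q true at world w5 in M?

At w5: Dia not q is true, so not Dia not q is false.
  At w5: Dia not q requires not q at some successor in {w2, w3, w5}.
    not q holds at w3, so Dia not q is true at w5.

No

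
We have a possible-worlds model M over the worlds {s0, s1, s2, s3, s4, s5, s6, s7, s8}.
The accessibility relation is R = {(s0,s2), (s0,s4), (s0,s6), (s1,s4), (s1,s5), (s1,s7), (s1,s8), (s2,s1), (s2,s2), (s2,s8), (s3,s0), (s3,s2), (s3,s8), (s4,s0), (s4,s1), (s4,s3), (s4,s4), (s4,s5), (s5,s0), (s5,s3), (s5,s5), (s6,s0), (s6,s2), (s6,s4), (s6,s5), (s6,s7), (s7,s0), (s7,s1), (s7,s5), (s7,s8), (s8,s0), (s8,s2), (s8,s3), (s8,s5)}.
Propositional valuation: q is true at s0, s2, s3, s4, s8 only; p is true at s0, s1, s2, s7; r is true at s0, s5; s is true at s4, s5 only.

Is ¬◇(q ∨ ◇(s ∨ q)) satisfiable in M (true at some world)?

Let φ = ¬◇(q ∨ ◇(s ∨ q)). Evaluate φ at each world:
  s0 (successors {s2, s4, s6}): φ is false.
  s1 (successors {s4, s5, s7, s8}): φ is false.
  s2 (successors {s1, s2, s8}): φ is false.
  s3 (successors {s0, s2, s8}): φ is false.
  s4 (successors {s0, s1, s3, s4, s5}): φ is false.
  s5 (successors {s0, s3, s5}): φ is false.
  s6 (successors {s0, s2, s4, s5, s7}): φ is false.
  s7 (successors {s0, s1, s5, s8}): φ is false.
  s8 (successors {s0, s2, s3, s5}): φ is false.
For instance, at s5:
  At s5: ◇(q ∨ ◇(s ∨ q)) is true, so ¬◇(q ∨ ◇(s ∨ q)) is false.
    At s5: ◇(q ∨ ◇(s ∨ q)) requires q ∨ ◇(s ∨ q) at some successor in {s0, s3, s5}.
      q ∨ ◇(s ∨ q) holds at s0, so ◇(q ∨ ◇(s ∨ q)) is true at s5.

No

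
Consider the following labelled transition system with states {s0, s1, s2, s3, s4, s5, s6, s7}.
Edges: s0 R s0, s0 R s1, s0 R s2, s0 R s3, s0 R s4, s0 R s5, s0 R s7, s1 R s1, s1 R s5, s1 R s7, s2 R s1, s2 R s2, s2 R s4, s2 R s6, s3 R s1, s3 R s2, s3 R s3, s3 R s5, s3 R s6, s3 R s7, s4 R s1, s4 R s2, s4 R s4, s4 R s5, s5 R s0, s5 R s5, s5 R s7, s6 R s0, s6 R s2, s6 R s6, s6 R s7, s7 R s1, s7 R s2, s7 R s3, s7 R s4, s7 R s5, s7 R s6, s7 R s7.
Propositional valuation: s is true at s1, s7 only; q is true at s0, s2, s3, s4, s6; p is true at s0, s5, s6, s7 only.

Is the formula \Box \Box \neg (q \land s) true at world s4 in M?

At s4: \Box \Box \neg (q \land s) requires \Box \neg (q \land s) at every successor {s1, s2, s4, s5}.
  At s1: \Box \neg (q \land s) is true.
  At s2: \Box \neg (q \land s) is true.
  At s4: \Box \neg (q \land s) is true.
  At s5: \Box \neg (q \land s) is true.
So \Box \Box \neg (q \land s) is true at s4.

Yes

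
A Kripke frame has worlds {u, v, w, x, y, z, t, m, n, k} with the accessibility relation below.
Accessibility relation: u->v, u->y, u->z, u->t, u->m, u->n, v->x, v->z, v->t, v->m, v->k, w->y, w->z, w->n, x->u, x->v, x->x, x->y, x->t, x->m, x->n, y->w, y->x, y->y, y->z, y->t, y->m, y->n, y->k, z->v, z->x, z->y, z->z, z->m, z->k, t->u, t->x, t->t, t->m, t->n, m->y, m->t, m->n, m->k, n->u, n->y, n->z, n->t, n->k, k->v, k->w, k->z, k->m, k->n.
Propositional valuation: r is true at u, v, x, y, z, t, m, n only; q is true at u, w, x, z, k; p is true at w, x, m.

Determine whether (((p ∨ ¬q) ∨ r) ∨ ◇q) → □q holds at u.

No

At u: ((p ∨ ¬q) ∨ r) ∨ ◇q is true, □q is false, so (((p ∨ ¬q) ∨ r) ∨ ◇q) → □q is false.
  At u: (p ∨ ¬q) ∨ r is true, ◇q is true, so ((p ∨ ¬q) ∨ r) ∨ ◇q is true.
    At u: ◇q requires q at some successor in {v, y, z, t, m, n}.
      q holds at z, so ◇q is true at u.
  At u: □q requires q at every successor {v, y, z, t, m, n}.
    q fails at v, so □q is false at u.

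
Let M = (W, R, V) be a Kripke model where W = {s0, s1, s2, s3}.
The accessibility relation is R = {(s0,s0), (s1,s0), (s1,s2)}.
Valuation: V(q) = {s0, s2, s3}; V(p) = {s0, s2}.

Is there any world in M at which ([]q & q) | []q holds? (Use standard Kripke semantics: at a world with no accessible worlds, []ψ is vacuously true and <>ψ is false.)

Recall that []ψ holds at a world iff ψ holds at every accessible world, and <>ψ holds iff ψ holds at some accessible world.
Let φ = ([]q & q) | []q. Evaluate φ at each world:
  s0 (successors {s0}): φ is true.
  s1 (successors {s0, s2}): φ is true.
  s2 (successors ∅): φ is true.
  s3 (successors ∅): φ is true.
Detail at s0 (witness):
  At s0: []q & q is true, []q is true, so ([]q & q) | []q is true.
    At s0: []q is true, q is true, so []q & q is true.
      At s0: []q requires q at every successor {s0}.
        At s0: q is true.
      So []q is true at s0.
    At s0: []q requires q at every successor {s0}.
      At s0: q is true.
    So []q is true at s0.

Yes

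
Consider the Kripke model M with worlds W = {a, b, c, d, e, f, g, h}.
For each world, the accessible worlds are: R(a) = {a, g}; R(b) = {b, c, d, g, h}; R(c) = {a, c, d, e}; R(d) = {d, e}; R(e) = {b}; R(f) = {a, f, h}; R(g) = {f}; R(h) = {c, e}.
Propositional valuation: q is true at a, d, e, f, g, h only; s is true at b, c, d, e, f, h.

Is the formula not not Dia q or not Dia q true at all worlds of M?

Yes

Let φ = not not Dia q or not Dia q. Evaluate φ at each world:
  a (successors {a, g}): φ is true.
  b (successors {b, c, d, g, h}): φ is true.
  c (successors {a, c, d, e}): φ is true.
  d (successors {d, e}): φ is true.
  e (successors {b}): φ is true.
  f (successors {a, f, h}): φ is true.
  g (successors {f}): φ is true.
  h (successors {c, e}): φ is true.
For instance, at e:
  At e: not not Dia q is false, not Dia q is true, so not not Dia q or not Dia q is true.
    At e: not Dia q is true, so not not Dia q is false.
      At e: Dia q is false, so not Dia q is true.
    At e: Dia q is false, so not Dia q is true.
      At e: Dia q requires q at some successor in {b}.
        At b: q is false.
      So Dia q is false at e.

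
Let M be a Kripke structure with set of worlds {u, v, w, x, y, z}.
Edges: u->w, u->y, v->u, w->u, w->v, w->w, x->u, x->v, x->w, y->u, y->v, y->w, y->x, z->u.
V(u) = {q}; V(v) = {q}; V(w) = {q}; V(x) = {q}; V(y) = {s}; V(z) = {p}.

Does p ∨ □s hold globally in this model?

No

Let φ = p ∨ □s. Evaluate φ at each world:
  u (successors {w, y}): φ is false.
  v (successors {u}): φ is false.
  w (successors {u, v, w}): φ is false.
  x (successors {u, v, w}): φ is false.
  y (successors {u, v, w, x}): φ is false.
  z (successors {u}): φ is true.
Detail at u (counterexample):
  At u: p is false, □s is false, so p ∨ □s is false.
    At u: □s requires s at every successor {w, y}.
      s fails at w, so □s is false at u.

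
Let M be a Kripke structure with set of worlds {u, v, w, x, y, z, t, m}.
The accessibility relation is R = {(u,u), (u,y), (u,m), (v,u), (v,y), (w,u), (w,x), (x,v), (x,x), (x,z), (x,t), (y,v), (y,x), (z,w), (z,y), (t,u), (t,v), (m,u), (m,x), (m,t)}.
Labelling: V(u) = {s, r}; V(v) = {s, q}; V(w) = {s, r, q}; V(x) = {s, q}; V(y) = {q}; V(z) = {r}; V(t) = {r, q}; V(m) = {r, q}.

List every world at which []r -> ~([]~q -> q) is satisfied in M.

Let φ = []r -> ~([]~q -> q). Evaluate φ at each world:
  u (successors {u, y, m}): φ is true.
  v (successors {u, y}): φ is true.
  w (successors {u, x}): φ is true.
  x (successors {v, x, z, t}): φ is true.
  y (successors {v, x}): φ is true.
  z (successors {w, y}): φ is true.
  t (successors {u, v}): φ is true.
  m (successors {u, x, t}): φ is true.
For instance, at m:
  At m: []r is false, ~([]~q -> q) is false, so []r -> ~([]~q -> q) is true.
    At m: []r requires r at every successor {u, x, t}.
      r fails at x, so []r is false at m.
    At m: []~q -> q is true, so ~([]~q -> q) is false.
      At m: []~q is false, q is true, so []~q -> q is true.
Satisfying worlds: {u, v, w, x, y, z, t, m}

u, v, w, x, y, z, t, m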